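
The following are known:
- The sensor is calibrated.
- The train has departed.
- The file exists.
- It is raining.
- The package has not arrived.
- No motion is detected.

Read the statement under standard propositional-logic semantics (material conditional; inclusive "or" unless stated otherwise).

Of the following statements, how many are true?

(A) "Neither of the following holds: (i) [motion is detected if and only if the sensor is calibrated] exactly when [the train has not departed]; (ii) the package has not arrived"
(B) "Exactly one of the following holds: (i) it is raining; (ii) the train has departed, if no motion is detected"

0

Let N = "motion is detected" (F), U = "the sensor is calibrated" (T), H = "the train has departed" (T), V = "the package has arrived" (F), P = "it is raining" (T).

(A): Formalization: ((N <-> U) <-> ~H) nor ~V

N <-> U = F <-> T = F
~H = ~T = F
(N <-> U) <-> ~H = F <-> F = T
~V = ~F = T
((N <-> U) <-> ~H) nor ~V = T nor T = F
Hence (A) is false.

(B): Parsed as P xor (~N -> H)

~N = ~F = T
~N -> H = T -> T = T
P xor (~N -> H) = T xor T = F
Thus (B) is false.

Count: 0.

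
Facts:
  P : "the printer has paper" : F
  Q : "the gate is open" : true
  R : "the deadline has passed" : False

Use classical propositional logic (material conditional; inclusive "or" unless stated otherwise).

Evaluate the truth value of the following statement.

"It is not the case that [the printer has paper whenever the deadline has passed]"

Values: R=F, P=F.
In symbols: ~(R -> P)

R -> P = F -> F = T
~(R -> P) = ~T = F

false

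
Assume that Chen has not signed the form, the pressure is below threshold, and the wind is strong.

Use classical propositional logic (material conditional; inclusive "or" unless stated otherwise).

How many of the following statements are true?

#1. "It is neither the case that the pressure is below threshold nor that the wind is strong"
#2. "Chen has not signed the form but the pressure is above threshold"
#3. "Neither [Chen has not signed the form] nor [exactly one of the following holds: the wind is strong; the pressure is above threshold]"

0

Let Q = "the pressure is above threshold" (F), R = "the wind is strong" (T), P = "Chen has signed the form" (F).

#1: In symbols: ~Q nor R

~Q = ~F = T
~Q nor R = T nor T = F
Thus #1 is false.

#2: Parsed as ~P & Q

~P = ~F = T
~P & Q = T & F = F
So #2 is false.

#3: Parsed as ~P nor (R xor Q)

~P = ~F = T
R xor Q = T xor F = T
~P nor (R xor Q) = T nor T = F
Hence #3 is false.

Count: 0.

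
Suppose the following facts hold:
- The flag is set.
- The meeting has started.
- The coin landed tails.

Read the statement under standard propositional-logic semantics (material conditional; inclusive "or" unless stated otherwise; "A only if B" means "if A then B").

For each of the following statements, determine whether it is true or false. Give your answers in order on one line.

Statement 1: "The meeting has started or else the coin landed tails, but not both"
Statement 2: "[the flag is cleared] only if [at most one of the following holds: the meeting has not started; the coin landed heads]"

Statement 1 False; Statement 2 True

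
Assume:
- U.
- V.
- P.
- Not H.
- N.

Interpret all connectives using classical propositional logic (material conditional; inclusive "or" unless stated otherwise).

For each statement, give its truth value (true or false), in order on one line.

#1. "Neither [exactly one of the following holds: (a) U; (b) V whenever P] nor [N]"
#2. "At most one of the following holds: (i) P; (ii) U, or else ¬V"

#1: In symbols: (U xor (P -> V)) nor N

P -> V = True -> True = True
U xor (P -> V) = True xor True = False
(U xor (P -> V)) nor N = False nor True = False
Hence #1 is false.

#2: Parsed as P nand (U or not V)

not V = not True = False
U or not V = True or False = True
P nand (U or not V) = True nand True = False
Hence #2 is false.

#1 false; #2 false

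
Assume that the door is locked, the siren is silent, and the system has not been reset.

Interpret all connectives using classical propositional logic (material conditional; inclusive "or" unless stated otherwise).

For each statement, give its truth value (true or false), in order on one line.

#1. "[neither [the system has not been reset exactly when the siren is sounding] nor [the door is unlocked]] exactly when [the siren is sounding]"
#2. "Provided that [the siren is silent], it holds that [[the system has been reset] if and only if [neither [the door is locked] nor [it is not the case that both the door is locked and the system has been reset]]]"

#1 False; #2 True

Let N = "the system has been reset" (False), P = "the siren is sounding" (False), R = "the door is locked" (True).

#1: Parsed as ((not N iff P) nor not R) iff P

not N = not False = True
not N iff P = True iff False = False
not R = not True = False
(not N iff P) nor not R = False nor False = True
((not N iff P) nor not R) iff P = True iff False = False
Thus #1 is false.

#2: This is not P -> (N iff (R nor (R nand N))).

not P = not False = True
R nand N = True nand False = True
R nor (R nand N) = True nor True = False
N iff (R nor (R nand N)) = False iff False = True
not P -> (N iff (R nor (R nand N))) = True -> True = True
Hence #2 is true.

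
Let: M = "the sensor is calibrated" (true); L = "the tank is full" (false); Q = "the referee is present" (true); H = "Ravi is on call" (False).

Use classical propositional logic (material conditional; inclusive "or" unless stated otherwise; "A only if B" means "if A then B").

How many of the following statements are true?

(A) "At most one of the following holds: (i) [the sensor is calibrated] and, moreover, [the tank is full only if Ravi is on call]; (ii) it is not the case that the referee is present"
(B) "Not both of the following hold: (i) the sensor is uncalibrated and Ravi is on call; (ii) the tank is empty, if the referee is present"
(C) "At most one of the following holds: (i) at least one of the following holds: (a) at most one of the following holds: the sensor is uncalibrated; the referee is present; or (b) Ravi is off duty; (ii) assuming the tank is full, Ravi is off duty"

2

(A): This is (M & (L -> H)) nand ~Q.

L -> H = F -> F = T
M & (L -> H) = T & T = T
~Q = ~T = F
(M & (L -> H)) nand ~Q = T nand F = T
So (A) is true.

(B): This is (~M & H) nand (Q -> ~L).

~M = ~T = F
~M & H = F & F = F
~L = ~F = T
Q -> ~L = T -> T = T
(~M & H) nand (Q -> ~L) = F nand T = T
Thus (B) is true.

(C): Formalization: ((~M nand Q) | ~H) nand (L -> ~H)

~M = ~T = F
~M nand Q = F nand T = T
~H = ~F = T
(~M nand Q) | ~H = T | T = T
~H = ~F = T
L -> ~H = F -> T = T
((~M nand Q) | ~H) nand (L -> ~H) = T nand T = F
Hence (C) is false.

True statements: 2 ((A), (B)).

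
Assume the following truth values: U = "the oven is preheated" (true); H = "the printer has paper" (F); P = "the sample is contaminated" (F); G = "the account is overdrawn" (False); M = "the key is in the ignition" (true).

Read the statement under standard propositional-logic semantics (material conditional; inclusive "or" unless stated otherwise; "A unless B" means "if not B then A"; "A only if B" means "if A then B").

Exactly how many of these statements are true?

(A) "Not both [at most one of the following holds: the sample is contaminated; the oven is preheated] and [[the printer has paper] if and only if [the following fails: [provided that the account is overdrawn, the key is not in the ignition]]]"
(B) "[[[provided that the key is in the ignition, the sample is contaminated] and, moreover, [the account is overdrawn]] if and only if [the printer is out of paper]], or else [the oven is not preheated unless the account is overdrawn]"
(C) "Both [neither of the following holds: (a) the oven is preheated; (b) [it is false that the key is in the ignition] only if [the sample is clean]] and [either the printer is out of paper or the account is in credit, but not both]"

(A): This is (P nand U) nand (H iff not (G -> not M)).

P nand U = False nand True = True
not M = not True = False
G -> not M = False -> False = True
not (G -> not M) = not True = False
H iff not (G -> not M) = False iff False = True
(P nand U) nand (H iff not (G -> not M)) = True nand True = False
So (A) is false.

(B): Parsed as (((M -> P) and G) iff not H) or (not U or G)

M -> P = True -> False = False
(M -> P) and G = False and False = False
not H = not False = True
((M -> P) and G) iff not H = False iff True = False
not U = not True = False
not U or G = False or False = False
(((M -> P) and G) iff not H) or (not U or G) = False or False = False
Thus (B) is false.

(C): This is (U nor (not M -> not P)) and (not H xor not G).

not M = not True = False
not P = not False = True
not M -> not P = False -> True = True
U nor (not M -> not P) = True nor True = False
not H = not False = True
not G = not False = True
not H xor not G = True xor True = False
(U nor (not M -> not P)) and (not H xor not G) = False and False = False
Thus (C) is false.

0 of the 3 statements are true (none).

0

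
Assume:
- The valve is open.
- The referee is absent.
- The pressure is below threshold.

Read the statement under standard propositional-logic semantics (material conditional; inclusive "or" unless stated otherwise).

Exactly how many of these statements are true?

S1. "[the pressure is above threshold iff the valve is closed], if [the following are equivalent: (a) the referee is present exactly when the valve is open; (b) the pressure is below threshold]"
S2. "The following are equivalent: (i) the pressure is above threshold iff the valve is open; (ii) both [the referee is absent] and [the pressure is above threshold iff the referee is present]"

Let K = "the referee is present" (False), N = "the valve is open" (True), P = "the pressure is above threshold" (False).

S1: Parsed as ((K iff N) iff not P) -> (P iff not N)

K iff N = False iff True = False
not P = not False = True
(K iff N) iff not P = False iff True = False
not N = not True = False
P iff not N = False iff False = True
((K iff N) iff not P) -> (P iff not N) = False -> True = True
Thus S1 is true.

S2: Formalization: (P iff N) iff (not K and (P iff K))

P iff N = False iff True = False
not K = not False = True
P iff K = False iff False = True
not K and (P iff K) = True and True = True
(P iff N) iff (not K and (P iff K)) = False iff True = False
So S2 is false.

True statements: 1.

1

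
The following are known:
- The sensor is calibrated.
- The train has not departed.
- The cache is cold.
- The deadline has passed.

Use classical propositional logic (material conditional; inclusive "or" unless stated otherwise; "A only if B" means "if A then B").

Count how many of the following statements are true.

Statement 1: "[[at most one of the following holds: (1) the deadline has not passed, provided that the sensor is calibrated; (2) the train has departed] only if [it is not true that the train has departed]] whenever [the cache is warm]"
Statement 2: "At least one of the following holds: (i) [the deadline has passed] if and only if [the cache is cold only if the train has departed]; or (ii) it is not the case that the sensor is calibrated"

Let G = "the cache is warm" (False), R = "the sensor is calibrated" (True), L = "the deadline has passed" (True), S = "the train has departed" (False).

Statement 1: In symbols: G -> (((R -> not L) nand S) -> not S)

not L = not True = False
R -> not L = True -> False = False
(R -> not L) nand S = False nand False = True
not S = not False = True
((R -> not L) nand S) -> not S = True -> True = True
G -> (((R -> not L) nand S) -> not S) = False -> True = True
Hence Statement 1 is true.

Statement 2: This is (L iff (not G -> S)) or not R.

not G = not False = True
not G -> S = True -> False = False
L iff (not G -> S) = True iff False = False
not R = not True = False
(L iff (not G -> S)) or not R = False or False = False
Thus Statement 2 is false.

True statements: 1 (Statement 1).

1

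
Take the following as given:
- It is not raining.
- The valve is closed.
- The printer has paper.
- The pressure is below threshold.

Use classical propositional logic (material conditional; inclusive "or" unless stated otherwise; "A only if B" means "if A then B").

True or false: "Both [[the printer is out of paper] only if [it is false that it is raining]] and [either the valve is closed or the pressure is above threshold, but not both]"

Let R = "the printer has paper" (T), P = "it is raining" (F), Q = "the valve is open" (F), S = "the pressure is above threshold" (F).
This is (~R -> ~P) & (~Q xor S).

~R = ~T = F
~P = ~F = T
~R -> ~P = F -> T = T
~Q = ~F = T
~Q xor S = T xor F = T
(~R -> ~P) & (~Q xor S) = T & T = T

true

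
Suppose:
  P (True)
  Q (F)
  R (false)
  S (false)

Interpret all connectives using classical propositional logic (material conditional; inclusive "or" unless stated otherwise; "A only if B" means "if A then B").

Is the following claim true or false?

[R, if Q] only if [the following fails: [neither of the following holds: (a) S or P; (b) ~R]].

True.

Parsed as (Q -> R) -> not ((S or P) nor not R)

Q -> R = False -> False = True
S or P = False or True = True
not R = not False = True
(S or P) nor not R = True nor True = False
not ((S or P) nor not R) = not False = True
(Q -> R) -> not ((S or P) nor not R) = True -> True = True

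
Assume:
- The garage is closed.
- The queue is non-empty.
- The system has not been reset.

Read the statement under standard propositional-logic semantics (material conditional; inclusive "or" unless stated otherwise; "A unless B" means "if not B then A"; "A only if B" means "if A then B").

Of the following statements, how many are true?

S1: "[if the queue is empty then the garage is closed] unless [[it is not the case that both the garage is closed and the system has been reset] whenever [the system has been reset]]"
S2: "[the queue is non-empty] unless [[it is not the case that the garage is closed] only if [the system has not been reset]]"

2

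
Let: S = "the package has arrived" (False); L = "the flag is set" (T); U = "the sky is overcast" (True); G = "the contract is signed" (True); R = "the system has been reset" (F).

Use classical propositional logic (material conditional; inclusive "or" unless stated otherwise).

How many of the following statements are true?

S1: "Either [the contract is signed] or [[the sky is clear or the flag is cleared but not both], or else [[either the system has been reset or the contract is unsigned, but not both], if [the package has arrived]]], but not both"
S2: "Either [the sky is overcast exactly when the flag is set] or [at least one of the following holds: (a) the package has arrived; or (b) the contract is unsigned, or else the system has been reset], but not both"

1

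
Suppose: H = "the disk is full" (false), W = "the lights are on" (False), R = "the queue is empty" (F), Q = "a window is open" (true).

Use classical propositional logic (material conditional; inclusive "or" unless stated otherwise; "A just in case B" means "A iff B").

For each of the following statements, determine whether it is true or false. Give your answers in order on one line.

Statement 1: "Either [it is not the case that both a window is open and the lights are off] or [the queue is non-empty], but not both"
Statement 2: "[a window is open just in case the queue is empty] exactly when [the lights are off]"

Statement 1 T, Statement 2 F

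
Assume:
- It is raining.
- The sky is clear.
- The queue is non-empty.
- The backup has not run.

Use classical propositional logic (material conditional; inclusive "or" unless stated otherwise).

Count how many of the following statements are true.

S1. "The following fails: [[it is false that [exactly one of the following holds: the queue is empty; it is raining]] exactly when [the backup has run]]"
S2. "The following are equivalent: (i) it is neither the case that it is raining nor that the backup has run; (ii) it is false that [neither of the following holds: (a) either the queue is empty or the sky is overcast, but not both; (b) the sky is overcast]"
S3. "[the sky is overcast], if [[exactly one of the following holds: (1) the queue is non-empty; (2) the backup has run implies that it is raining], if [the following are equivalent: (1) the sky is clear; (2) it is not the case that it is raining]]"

Let P = "the queue is empty" (F), H = "it is raining" (T), W = "the backup has run" (F), M = "the sky is overcast" (F).

S1: Formalization: ¬(¬(P ⊕ H) ↔ W)

P ⊕ H = F ⊕ T = T
¬(P ⊕ H) = ¬T = F
¬(P ⊕ H) ↔ W = F ↔ F = T
¬(¬(P ⊕ H) ↔ W) = ¬T = F
Thus S1 is false.

S2: Parsed as (H ↓ W) ↔ ¬((P ⊕ M) ↓ M)

H ↓ W = T ↓ F = F
P ⊕ M = F ⊕ F = F
(P ⊕ M) ↓ M = F ↓ F = T
¬((P ⊕ M) ↓ M) = ¬T = F
(H ↓ W) ↔ ¬((P ⊕ M) ↓ M) = F ↔ F = T
Thus S2 is true.

S3: Parsed as ((¬M ↔ ¬H) → (¬P ⊕ (W → H))) → M

¬M = ¬F = T
¬H = ¬T = F
¬M ↔ ¬H = T ↔ F = F
¬P = ¬F = T
W → H = F → T = T
¬P ⊕ (W → H) = T ⊕ T = F
(¬M ↔ ¬H) → (¬P ⊕ (W → H)) = F → F = T
((¬M ↔ ¬H) → (¬P ⊕ (W → H))) → M = T → F = F
Thus S3 is false.

1 of the 3 statements is true.

1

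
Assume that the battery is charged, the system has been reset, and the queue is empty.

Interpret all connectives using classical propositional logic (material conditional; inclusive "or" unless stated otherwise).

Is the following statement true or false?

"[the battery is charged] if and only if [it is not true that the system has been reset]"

Let P = "the battery is charged" (T), Q = "the system has been reset" (T).
Parsed as P <-> ~Q

~Q = ~T = F
P <-> ~Q = T <-> F = F

False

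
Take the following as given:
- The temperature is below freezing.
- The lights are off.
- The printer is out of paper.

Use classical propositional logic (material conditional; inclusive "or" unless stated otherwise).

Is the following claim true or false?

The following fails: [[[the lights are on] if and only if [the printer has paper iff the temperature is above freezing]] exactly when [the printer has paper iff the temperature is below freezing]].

Let H = "the lights are on" (F), M = "the printer has paper" (F), K = "the temperature is below freezing" (T).
In symbols: ~((H <-> (M <-> ~K)) <-> (M <-> K))

~K = ~T = F
M <-> ~K = F <-> F = T
H <-> (M <-> ~K) = F <-> T = F
M <-> K = F <-> T = F
(H <-> (M <-> ~K)) <-> (M <-> K) = F <-> F = T
~((H <-> (M <-> ~K)) <-> (M <-> K)) = ~T = F

The statement is false.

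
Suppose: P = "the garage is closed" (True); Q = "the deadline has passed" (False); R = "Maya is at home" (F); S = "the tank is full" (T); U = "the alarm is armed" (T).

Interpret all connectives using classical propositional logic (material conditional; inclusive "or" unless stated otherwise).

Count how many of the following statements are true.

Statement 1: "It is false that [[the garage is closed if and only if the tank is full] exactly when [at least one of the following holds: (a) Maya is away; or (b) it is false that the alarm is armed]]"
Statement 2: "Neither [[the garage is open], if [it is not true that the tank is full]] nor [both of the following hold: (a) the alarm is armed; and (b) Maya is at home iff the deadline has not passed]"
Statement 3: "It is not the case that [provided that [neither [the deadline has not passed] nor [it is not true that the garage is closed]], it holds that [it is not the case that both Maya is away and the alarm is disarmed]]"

Statement 1: Formalization: not ((P iff S) iff (not R or not U))

P iff S = True iff True = True
not R = not False = True
not U = not True = False
not R or not U = True or False = True
(P iff S) iff (not R or not U) = True iff True = True
not ((P iff S) iff (not R or not U)) = not True = False
Hence Statement 1 is false.

Statement 2: Formalization: (not S -> not P) nor (U and (R iff not Q))

not S = not True = False
not P = not True = False
not S -> not P = False -> False = True
not Q = not False = True
R iff not Q = False iff True = False
U and (R iff not Q) = True and False = False
(not S -> not P) nor (U and (R iff not Q)) = True nor False = False
Hence Statement 2 is false.

Statement 3: Formalization: not ((not Q nor not P) -> (not R nand not U))

not Q = not False = True
not P = not True = False
not Q nor not P = True nor False = False
not R = not False = True
not U = not True = False
not R nand not U = True nand False = True
(not Q nor not P) -> (not R nand not U) = False -> True = True
not ((not Q nor not P) -> (not R nand not U)) = not True = False
So Statement 3 is false.

0 of the 3 statements are true (none).

0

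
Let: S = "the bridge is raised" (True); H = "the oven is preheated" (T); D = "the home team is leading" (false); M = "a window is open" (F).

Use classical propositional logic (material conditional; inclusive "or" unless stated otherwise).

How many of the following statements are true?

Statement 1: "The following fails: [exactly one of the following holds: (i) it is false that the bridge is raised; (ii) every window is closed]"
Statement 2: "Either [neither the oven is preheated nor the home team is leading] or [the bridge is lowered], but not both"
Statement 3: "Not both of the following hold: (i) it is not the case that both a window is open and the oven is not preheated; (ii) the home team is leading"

1

Statement 1: This is ¬(¬S ⊕ ¬M).

¬S = ¬T = F
¬M = ¬F = T
¬S ⊕ ¬M = F ⊕ T = T
¬(¬S ⊕ ¬M) = ¬T = F
Thus Statement 1 is false.

Statement 2: Parsed as (H ↓ D) ⊕ ¬S

H ↓ D = T ↓ F = F
¬S = ¬T = F
(H ↓ D) ⊕ ¬S = F ⊕ F = F
Thus Statement 2 is false.

Statement 3: Formalization: (M ↑ ¬H) ↑ D

¬H = ¬T = F
M ↑ ¬H = F ↑ F = T
(M ↑ ¬H) ↑ D = T ↑ F = T
Hence Statement 3 is true.

True statements: 1.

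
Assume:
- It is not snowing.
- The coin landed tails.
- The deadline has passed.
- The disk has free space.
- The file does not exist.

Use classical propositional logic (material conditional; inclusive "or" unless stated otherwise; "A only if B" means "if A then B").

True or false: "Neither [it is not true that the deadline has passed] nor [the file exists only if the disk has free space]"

Let L = "the deadline has passed" (True), K = "the file exists" (False), P = "the disk is full" (False).
Parsed as not L nor (K -> not P)

not L = not True = False
not P = not False = True
K -> not P = False -> True = True
not L nor (K -> not P) = False nor True = False

false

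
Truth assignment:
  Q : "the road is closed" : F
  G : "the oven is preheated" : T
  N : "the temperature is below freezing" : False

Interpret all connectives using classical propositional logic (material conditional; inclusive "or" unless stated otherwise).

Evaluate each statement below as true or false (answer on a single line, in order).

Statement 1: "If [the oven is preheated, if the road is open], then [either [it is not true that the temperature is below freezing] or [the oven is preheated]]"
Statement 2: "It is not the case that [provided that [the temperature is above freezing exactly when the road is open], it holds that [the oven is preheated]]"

Statement 1 True; Statement 2 False

Statement 1: Formalization: (not Q -> G) -> (not N or G)

not Q = not False = True
not Q -> G = True -> True = True
not N = not False = True
not N or G = True or True = True
(not Q -> G) -> (not N or G) = True -> True = True
Thus Statement 1 is true.

Statement 2: In symbols: not ((not N iff not Q) -> G)

not N = not False = True
not Q = not False = True
not N iff not Q = True iff True = True
(not N iff not Q) -> G = True -> True = True
not ((not N iff not Q) -> G) = not True = False
So Statement 2 is false.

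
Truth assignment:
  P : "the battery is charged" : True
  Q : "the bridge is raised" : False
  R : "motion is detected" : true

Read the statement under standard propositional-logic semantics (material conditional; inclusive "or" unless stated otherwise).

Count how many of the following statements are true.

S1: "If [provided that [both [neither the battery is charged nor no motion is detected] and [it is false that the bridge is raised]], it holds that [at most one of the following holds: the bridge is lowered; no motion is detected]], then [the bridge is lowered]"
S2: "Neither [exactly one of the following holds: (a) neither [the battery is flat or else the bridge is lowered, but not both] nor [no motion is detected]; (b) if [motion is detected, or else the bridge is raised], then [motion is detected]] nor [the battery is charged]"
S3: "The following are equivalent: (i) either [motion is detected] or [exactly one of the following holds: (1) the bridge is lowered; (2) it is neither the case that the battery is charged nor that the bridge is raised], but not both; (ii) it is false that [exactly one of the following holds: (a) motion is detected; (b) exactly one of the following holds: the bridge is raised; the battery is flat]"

2

S1: This is (((P nor ~R) & ~Q) -> (~Q nand ~R)) -> ~Q.

~R = ~T = F
P nor ~R = T nor F = F
~Q = ~F = T
(P nor ~R) & ~Q = F & T = F
~Q = ~F = T
~R = ~T = F
~Q nand ~R = T nand F = T
((P nor ~R) & ~Q) -> (~Q nand ~R) = F -> T = T
~Q = ~F = T
(((P nor ~R) & ~Q) -> (~Q nand ~R)) -> ~Q = T -> T = T
So S1 is true.

S2: Parsed as (((~P xor ~Q) nor ~R) xor ((R | Q) -> R)) nor P

~P = ~T = F
~Q = ~F = T
~P xor ~Q = F xor T = T
~R = ~T = F
(~P xor ~Q) nor ~R = T nor F = F
R | Q = T | F = T
(R | Q) -> R = T -> T = T
((~P xor ~Q) nor ~R) xor ((R | Q) -> R) = F xor T = T
(((~P xor ~Q) nor ~R) xor ((R | Q) -> R)) nor P = T nor T = F
Hence S2 is false.

S3: This is (R xor (~Q xor (P nor Q))) <-> ~(R xor (Q xor ~P)).

~Q = ~F = T
P nor Q = T nor F = F
~Q xor (P nor Q) = T xor F = T
R xor (~Q xor (P nor Q)) = T xor T = F
~P = ~T = F
Q xor ~P = F xor F = F
R xor (Q xor ~P) = T xor F = T
~(R xor (Q xor ~P)) = ~T = F
(R xor (~Q xor (P nor Q))) <-> ~(R xor (Q xor ~P)) = F <-> F = T
So S3 is true.

2 of the 3 statements are true (S1, S3).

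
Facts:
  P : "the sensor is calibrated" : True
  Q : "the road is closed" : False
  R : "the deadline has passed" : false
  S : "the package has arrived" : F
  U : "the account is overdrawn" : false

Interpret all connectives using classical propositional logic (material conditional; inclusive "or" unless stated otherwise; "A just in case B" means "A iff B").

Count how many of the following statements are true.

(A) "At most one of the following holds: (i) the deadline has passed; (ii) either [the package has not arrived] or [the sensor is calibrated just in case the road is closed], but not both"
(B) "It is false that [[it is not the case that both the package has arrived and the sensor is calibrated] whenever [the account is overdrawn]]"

(A): This is R nand (not S xor (P iff Q)).

not S = not False = True
P iff Q = True iff False = False
not S xor (P iff Q) = True xor False = True
R nand (not S xor (P iff Q)) = False nand True = True
Thus (A) is true.

(B): In symbols: not (U -> (S nand P))

S nand P = False nand True = True
U -> (S nand P) = False -> True = True
not (U -> (S nand P)) = not True = False
So (B) is false.

Count: 1.

1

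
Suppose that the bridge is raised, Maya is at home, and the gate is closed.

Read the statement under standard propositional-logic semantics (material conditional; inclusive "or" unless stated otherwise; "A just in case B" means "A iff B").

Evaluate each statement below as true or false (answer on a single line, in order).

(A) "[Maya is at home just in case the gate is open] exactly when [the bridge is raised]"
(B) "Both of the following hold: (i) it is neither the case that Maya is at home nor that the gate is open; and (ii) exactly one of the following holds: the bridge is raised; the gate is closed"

Let Q = "Maya is at home" (T), R = "the gate is open" (F), P = "the bridge is raised" (T).

(A): In symbols: (Q ↔ R) ↔ P

Q ↔ R = T ↔ F = F
(Q ↔ R) ↔ P = F ↔ T = F
So (A) is false.

(B): Formalization: (Q ↓ R) ∧ (P ⊕ ¬R)

Q ↓ R = T ↓ F = F
¬R = ¬F = T
P ⊕ ¬R = T ⊕ T = F
(Q ↓ R) ∧ (P ⊕ ¬R) = F ∧ F = F
So (B) is false.

(A) False; (B) False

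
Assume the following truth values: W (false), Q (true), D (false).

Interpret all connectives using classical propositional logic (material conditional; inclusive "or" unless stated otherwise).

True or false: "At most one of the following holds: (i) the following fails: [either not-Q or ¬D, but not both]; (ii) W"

In symbols: ¬(¬Q ⊕ ¬D) ↑ W

¬Q = ¬T = F
¬D = ¬F = T
¬Q ⊕ ¬D = F ⊕ T = T
¬(¬Q ⊕ ¬D) = ¬T = F
¬(¬Q ⊕ ¬D) ↑ W = F ↑ F = T

True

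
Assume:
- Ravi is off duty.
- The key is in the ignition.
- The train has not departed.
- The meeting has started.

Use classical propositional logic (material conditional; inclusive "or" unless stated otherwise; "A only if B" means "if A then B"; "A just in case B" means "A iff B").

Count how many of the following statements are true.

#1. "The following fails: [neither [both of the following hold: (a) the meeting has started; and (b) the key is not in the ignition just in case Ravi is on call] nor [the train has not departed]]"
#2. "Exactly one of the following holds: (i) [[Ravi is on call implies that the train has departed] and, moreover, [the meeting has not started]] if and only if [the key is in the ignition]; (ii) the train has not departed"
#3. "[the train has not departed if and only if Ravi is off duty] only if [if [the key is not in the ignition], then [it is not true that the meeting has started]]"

Let S = "the meeting has started" (True), Q = "the key is in the ignition" (True), P = "Ravi is on call" (False), R = "the train has departed" (False).

#1: Parsed as not ((S and (not Q iff P)) nor not R)

not Q = not True = False
not Q iff P = False iff False = True
S and (not Q iff P) = True and True = True
not R = not False = True
(S and (not Q iff P)) nor not R = True nor True = False
not ((S and (not Q iff P)) nor not R) = not False = True
Thus #1 is true.

#2: Formalization: (((P -> R) and not S) iff Q) xor not R

P -> R = False -> False = True
not S = not True = False
(P -> R) and not S = True and False = False
((P -> R) and not S) iff Q = False iff True = False
not R = not False = True
(((P -> R) and not S) iff Q) xor not R = False xor True = True
Hence #2 is true.

#3: Formalization: (not R iff not P) -> (not Q -> not S)

not R = not False = True
not P = not False = True
not R iff not P = True iff True = True
not Q = not True = False
not S = not True = False
not Q -> not S = False -> False = True
(not R iff not P) -> (not Q -> not S) = True -> True = True
So #3 is true.

3 of the 3 statements are true (#1, #2, #3).

3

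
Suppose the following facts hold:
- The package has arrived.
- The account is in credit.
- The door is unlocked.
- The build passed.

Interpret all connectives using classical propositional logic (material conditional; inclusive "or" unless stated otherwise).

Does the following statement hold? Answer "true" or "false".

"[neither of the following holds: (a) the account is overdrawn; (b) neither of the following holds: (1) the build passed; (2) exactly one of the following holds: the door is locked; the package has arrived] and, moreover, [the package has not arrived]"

Let M = "the account is overdrawn" (False), P = "the build passed" (True), K = "the door is locked" (False), G = "the package has arrived" (True).
In symbols: (M nor (P nor (K xor G))) and not G

K xor G = False xor True = True
P nor (K xor G) = True nor True = False
M nor (P nor (K xor G)) = False nor False = True
not G = not True = False
(M nor (P nor (K xor G))) and not G = True and False = False

false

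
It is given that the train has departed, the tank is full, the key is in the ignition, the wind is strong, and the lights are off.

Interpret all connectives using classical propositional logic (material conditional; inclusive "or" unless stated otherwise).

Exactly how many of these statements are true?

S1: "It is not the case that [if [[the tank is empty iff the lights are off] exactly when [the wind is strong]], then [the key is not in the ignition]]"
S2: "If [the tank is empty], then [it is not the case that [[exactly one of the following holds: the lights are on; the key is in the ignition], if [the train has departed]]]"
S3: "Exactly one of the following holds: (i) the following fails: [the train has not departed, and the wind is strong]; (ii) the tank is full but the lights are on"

Let Q = "the tank is full" (True), U = "the lights are on" (False), S = "the wind is strong" (True), R = "the key is in the ignition" (True), P = "the train has departed" (True).

S1: Parsed as not (((not Q iff not U) iff S) -> not R)

not Q = not True = False
not U = not False = True
not Q iff not U = False iff True = False
(not Q iff not U) iff S = False iff True = False
not R = not True = False
((not Q iff not U) iff S) -> not R = False -> False = True
not (((not Q iff not U) iff S) -> not R) = not True = False
So S1 is false.

S2: In symbols: not Q -> not (P -> (U xor R))

not Q = not True = False
U xor R = False xor True = True
P -> (U xor R) = True -> True = True
not (P -> (U xor R)) = not True = False
not Q -> not (P -> (U xor R)) = False -> False = True
So S2 is true.

S3: This is not (not P and S) xor (Q and U).

not P = not True = False
not P and S = False and True = False
not (not P and S) = not False = True
Q and U = True and False = False
not (not P and S) xor (Q and U) = True xor False = True
Hence S3 is true.

Count: 2.

2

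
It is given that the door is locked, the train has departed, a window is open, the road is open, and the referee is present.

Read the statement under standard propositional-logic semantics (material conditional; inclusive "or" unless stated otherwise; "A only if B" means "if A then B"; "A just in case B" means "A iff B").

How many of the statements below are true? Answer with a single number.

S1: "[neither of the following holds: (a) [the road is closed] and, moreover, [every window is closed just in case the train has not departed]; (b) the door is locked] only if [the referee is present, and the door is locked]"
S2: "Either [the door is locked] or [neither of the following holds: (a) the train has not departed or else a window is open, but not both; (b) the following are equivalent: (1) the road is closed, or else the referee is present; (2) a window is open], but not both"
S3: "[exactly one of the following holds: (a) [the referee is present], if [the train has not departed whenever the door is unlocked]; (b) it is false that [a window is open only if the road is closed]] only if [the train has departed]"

3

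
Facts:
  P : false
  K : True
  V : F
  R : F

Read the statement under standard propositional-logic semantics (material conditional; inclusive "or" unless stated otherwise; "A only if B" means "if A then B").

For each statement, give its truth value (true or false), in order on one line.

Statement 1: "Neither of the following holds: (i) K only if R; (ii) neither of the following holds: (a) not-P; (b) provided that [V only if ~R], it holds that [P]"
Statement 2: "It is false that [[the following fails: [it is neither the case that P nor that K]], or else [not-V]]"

Statement 1 T; Statement 2 F

Statement 1: Formalization: (K -> R) nor (~P nor ((V -> ~R) -> P))

K -> R = T -> F = F
~P = ~F = T
~R = ~F = T
V -> ~R = F -> T = T
(V -> ~R) -> P = T -> F = F
~P nor ((V -> ~R) -> P) = T nor F = F
(K -> R) nor (~P nor ((V -> ~R) -> P)) = F nor F = T
Thus Statement 1 is true.

Statement 2: This is ~(~(P nor K) | ~V).

P nor K = F nor T = F
~(P nor K) = ~F = T
~V = ~F = T
~(P nor K) | ~V = T | T = T
~(~(P nor K) | ~V) = ~T = F
Hence Statement 2 is false.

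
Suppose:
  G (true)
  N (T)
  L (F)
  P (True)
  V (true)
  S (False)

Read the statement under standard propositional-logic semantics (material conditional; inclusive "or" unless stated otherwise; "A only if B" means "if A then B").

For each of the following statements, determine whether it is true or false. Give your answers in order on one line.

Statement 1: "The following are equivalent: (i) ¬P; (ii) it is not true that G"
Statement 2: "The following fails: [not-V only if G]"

Statement 1: Formalization: ¬P ↔ ¬G

¬P = ¬T = F
¬G = ¬T = F
¬P ↔ ¬G = F ↔ F = T
So Statement 1 is true.

Statement 2: In symbols: ¬(¬V → G)

¬V = ¬T = F
¬V → G = F → T = T
¬(¬V → G) = ¬T = F
Thus Statement 2 is false.

Statement 1 T, Statement 2 F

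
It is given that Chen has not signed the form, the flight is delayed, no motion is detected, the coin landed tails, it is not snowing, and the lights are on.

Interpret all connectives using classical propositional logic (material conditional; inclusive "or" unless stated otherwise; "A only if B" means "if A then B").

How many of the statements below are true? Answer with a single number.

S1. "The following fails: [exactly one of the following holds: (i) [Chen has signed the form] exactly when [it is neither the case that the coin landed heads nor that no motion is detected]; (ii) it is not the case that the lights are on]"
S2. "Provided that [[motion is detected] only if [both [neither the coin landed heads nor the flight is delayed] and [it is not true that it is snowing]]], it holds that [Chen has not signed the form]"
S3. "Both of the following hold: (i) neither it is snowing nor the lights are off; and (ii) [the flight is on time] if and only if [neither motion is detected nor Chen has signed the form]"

Let P = "Chen has signed the form" (False), S = "the coin landed heads" (False), R = "motion is detected" (False), V = "the lights are on" (True), Q = "the flight is delayed" (True), U = "it is snowing" (False).

S1: This is not ((P iff (S nor not R)) xor not V).

not R = not False = True
S nor not R = False nor True = False
P iff (S nor not R) = False iff False = True
not V = not True = False
(P iff (S nor not R)) xor not V = True xor False = True
not ((P iff (S nor not R)) xor not V) = not True = False
Thus S1 is false.

S2: This is (R -> ((S nor Q) and not U)) -> not P.

S nor Q = False nor True = False
not U = not False = True
(S nor Q) and not U = False and True = False
R -> ((S nor Q) and not U) = False -> False = True
not P = not False = True
(R -> ((S nor Q) and not U)) -> not P = True -> True = True
Hence S2 is true.

S3: This is (U nor not V) and (not Q iff (R nor P)).

not V = not True = False
U nor not V = False nor False = True
not Q = not True = False
R nor P = False nor False = True
not Q iff (R nor P) = False iff True = False
(U nor not V) and (not Q iff (R nor P)) = True and False = False
Thus S3 is false.

True statements: 1.

1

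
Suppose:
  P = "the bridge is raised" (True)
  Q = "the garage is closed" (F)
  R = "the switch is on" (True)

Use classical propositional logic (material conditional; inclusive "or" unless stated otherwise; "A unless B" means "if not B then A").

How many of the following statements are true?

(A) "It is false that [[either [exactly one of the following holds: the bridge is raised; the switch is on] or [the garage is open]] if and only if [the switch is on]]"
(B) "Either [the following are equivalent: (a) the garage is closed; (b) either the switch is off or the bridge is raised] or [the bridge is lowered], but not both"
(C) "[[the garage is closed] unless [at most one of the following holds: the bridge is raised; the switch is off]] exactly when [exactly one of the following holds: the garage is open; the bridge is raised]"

0

(A): Formalization: not (((P xor R) or not Q) iff R)

P xor R = True xor True = False
not Q = not False = True
(P xor R) or not Q = False or True = True
((P xor R) or not Q) iff R = True iff True = True
not (((P xor R) or not Q) iff R) = not True = False
Hence (A) is false.

(B): Parsed as (Q iff (not R or P)) xor not P

not R = not True = False
not R or P = False or True = True
Q iff (not R or P) = False iff True = False
not P = not True = False
(Q iff (not R or P)) xor not P = False xor False = False
So (B) is false.

(C): Parsed as (Q or (P nand not R)) iff (not Q xor P)

not R = not True = False
P nand not R = True nand False = True
Q or (P nand not R) = False or True = True
not Q = not False = True
not Q xor P = True xor True = False
(Q or (P nand not R)) iff (not Q xor P) = True iff False = False
Hence (C) is false.

True statements: 0 (none).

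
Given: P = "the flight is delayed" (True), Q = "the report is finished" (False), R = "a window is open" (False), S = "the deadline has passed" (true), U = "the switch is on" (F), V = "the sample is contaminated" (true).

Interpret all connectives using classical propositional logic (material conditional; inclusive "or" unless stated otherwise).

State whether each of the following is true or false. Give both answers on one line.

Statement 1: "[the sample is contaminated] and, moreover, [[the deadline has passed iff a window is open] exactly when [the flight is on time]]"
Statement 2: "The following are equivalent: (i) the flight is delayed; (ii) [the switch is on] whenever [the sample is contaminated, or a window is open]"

Statement 1 True; Statement 2 False

Statement 1: In symbols: V ∧ ((S ↔ R) ↔ ¬P)

S ↔ R = T ↔ F = F
¬P = ¬T = F
(S ↔ R) ↔ ¬P = F ↔ F = T
V ∧ ((S ↔ R) ↔ ¬P) = T ∧ T = T
Hence Statement 1 is true.

Statement 2: In symbols: P ↔ ((V ∨ R) → U)

V ∨ R = T ∨ F = T
(V ∨ R) → U = T → F = F
P ↔ ((V ∨ R) → U) = T ↔ F = F
So Statement 2 is false.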